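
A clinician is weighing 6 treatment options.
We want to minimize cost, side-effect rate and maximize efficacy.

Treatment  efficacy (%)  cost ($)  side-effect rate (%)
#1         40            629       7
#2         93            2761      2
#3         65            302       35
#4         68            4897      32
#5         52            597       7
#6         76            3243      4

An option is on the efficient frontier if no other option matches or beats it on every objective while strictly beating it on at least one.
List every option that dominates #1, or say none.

#5

#5: efficacy 52≥40, cost 597≤629, side-effect rate 7≤7 — dominates #1.
Others (#2, #3, #4, #6) are each worse than #1 on at least one objective.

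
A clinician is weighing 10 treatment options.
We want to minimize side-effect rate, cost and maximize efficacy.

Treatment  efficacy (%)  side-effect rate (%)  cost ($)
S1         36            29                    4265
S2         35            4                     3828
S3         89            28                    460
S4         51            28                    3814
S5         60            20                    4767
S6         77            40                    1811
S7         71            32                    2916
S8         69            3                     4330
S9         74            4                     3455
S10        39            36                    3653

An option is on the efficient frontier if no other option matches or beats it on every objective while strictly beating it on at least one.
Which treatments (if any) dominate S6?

S3

S3: efficacy 89≥77, side-effect rate 28≤40, cost 460≤1811 — dominates S6.
Others (S1, S2, S4, S5, S7, S8, S9, S10) are each worse than S6 on at least one objective.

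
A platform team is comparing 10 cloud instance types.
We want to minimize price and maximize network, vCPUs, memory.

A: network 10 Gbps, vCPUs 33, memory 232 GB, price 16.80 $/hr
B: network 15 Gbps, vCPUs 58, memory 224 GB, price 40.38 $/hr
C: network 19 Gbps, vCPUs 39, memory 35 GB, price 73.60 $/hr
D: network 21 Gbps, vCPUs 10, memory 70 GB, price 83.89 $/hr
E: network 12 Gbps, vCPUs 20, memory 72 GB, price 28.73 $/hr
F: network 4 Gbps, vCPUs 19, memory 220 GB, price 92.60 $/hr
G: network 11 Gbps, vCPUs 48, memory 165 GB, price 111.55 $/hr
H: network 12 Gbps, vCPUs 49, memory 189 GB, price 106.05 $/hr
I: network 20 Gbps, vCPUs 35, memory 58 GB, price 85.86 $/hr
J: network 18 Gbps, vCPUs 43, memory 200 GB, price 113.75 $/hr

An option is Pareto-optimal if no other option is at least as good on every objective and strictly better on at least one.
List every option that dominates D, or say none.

A: worse on network (10 vs 21).
B: worse on network (15 vs 21).
C: worse on network (19 vs 21).
E: worse on network (12 vs 21).
F: worse on network (4 vs 21).
G: worse on network (11 vs 21).
H: worse on network (12 vs 21).
I: worse on network (20 vs 21).
J: worse on network (18 vs 21).
No option dominates D.

none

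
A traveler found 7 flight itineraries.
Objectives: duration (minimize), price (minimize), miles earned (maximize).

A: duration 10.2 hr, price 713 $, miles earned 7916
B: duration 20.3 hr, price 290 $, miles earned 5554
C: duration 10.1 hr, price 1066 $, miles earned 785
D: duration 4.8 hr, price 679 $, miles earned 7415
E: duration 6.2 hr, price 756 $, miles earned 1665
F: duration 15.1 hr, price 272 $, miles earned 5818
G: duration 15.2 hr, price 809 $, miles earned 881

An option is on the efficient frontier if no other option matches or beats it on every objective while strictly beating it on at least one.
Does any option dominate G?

A vs G: duration 10.2≤15.2, price 713≤809, miles earned 7916≥881 — A is at least as good on every objective and strictly better on at least one, so A dominates G.

Yes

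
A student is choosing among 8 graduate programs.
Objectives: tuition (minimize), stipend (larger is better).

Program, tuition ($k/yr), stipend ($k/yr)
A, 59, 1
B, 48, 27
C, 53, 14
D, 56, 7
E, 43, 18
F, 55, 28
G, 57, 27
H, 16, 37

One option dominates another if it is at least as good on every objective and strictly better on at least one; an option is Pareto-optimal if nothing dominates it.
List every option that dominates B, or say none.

H: tuition 16≤48, stipend 37≥27 — dominates B.
Others (A, C, D, E, F, G) are each worse than B on at least one objective.

H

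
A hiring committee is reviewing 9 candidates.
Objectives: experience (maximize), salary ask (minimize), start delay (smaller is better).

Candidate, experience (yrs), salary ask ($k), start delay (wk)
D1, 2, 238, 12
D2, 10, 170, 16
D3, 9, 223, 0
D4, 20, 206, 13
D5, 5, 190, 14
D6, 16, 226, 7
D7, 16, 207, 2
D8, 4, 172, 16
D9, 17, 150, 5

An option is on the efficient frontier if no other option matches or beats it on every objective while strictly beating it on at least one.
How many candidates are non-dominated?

4

D1: dominated by D3 (experience 9≥2, salary ask 223≤238, start delay 0≤12).
D2: dominated by D9 (experience 17≥10, salary ask 150≤170, start delay 5≤16).
D3: not dominated (best start delay).
D4: not dominated (best experience).
D5: dominated by D9 (experience 17≥5, salary ask 150≤190, start delay 5≤14).
D6: dominated by D7 (experience 16≥16, salary ask 207≤226, start delay 2≤7).
D7: not dominated.
D8: dominated by D2 (experience 10≥4, salary ask 170≤172, start delay 16≤16).
D9: not dominated (best salary ask).
Pareto-optimal: D3, D4, D7, D9 → 4.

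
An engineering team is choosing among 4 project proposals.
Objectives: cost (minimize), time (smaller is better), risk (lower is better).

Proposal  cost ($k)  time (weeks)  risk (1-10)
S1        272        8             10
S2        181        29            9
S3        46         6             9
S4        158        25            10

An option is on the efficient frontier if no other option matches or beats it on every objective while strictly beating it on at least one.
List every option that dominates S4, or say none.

S3

S3: cost 46≤158, time 6≤25, risk 9≤10 — dominates S4.
Others (S1, S2) are each worse than S4 on at least one objective.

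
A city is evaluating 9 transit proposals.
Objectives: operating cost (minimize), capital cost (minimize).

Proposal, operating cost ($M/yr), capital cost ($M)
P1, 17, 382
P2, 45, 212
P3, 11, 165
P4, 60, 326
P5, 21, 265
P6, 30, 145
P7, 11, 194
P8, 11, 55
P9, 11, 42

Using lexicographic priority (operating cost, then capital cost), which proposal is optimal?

P9

First minimize operating cost: best is 11, kept {P3, P7, P8, P9}.
Then minimize capital cost: best is 42, kept {P9}.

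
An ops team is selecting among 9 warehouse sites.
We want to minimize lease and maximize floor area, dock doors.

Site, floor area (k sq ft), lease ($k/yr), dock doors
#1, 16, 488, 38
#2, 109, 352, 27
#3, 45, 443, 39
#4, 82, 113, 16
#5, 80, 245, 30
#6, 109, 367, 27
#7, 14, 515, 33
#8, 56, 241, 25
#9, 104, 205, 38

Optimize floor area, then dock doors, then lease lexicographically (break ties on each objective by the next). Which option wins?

First maximize floor area: best is 109, kept {#2, #6}.
Then maximize dock doors: best is 27, kept {#2, #6}.
Then minimize lease: best is 352, kept {#2}.

#2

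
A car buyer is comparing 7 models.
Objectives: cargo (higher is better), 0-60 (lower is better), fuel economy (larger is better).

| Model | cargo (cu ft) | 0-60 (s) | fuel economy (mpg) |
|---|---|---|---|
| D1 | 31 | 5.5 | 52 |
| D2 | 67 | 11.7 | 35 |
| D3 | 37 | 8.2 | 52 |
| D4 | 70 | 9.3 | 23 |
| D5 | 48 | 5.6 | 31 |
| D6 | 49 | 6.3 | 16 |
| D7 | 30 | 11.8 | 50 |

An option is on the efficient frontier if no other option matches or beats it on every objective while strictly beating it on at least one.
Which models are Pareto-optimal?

D1: not dominated (best 0-60).
D2: not dominated.
D3: not dominated.
D4: not dominated (best cargo).
D5: not dominated.
D6: not dominated.
D7: dominated by D1 (cargo 31≥30, 0-60 5.5≤11.8, fuel economy 52≥50).

D1, D2, D3, D4, D5, D6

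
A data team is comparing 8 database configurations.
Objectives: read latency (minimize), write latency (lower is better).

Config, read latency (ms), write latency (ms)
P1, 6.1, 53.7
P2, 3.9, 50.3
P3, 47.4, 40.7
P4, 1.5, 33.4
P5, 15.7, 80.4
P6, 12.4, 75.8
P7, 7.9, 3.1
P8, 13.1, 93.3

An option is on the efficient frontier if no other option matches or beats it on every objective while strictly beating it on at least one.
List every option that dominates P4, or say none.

P1: worse on read latency (6.1 vs 1.5).
P2: worse on read latency (3.9 vs 1.5).
P3: worse on read latency (47.4 vs 1.5).
P5: worse on read latency (15.7 vs 1.5).
P6: worse on read latency (12.4 vs 1.5).
P7: worse on read latency (7.9 vs 1.5).
P8: worse on read latency (13.1 vs 1.5).
No option dominates P4.

none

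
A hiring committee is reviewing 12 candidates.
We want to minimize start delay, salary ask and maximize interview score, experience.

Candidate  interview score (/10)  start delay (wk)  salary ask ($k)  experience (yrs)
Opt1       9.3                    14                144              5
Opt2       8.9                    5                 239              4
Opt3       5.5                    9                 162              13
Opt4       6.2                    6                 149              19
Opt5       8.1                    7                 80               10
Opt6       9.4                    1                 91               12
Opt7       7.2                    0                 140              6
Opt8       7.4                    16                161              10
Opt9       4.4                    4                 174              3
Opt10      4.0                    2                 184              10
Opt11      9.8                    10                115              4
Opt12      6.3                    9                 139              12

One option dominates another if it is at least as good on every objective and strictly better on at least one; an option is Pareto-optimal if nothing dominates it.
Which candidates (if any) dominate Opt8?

Opt5: interview score 8.1≥7.4, start delay 7≤16, salary ask 80≤161, experience 10≥10 — dominates Opt8.
Opt6: interview score 9.4≥7.4, start delay 1≤16, salary ask 91≤161, experience 12≥10 — dominates Opt8.
Others (Opt1, Opt2, Opt3, Opt4, Opt7, Opt9, Opt10, Opt11, Opt12) are each worse than Opt8 on at least one objective.

Opt5, Opt6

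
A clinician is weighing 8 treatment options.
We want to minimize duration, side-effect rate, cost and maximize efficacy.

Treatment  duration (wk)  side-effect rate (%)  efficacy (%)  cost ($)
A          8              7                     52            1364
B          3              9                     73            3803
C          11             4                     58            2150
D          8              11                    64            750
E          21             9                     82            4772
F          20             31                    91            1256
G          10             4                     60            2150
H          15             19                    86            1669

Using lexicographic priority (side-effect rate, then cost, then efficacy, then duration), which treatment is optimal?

First minimize side-effect rate: best is 4, kept {C, G}.
Then minimize cost: best is 2150, kept {C, G}.
Then maximize efficacy: best is 60, kept {G}.

G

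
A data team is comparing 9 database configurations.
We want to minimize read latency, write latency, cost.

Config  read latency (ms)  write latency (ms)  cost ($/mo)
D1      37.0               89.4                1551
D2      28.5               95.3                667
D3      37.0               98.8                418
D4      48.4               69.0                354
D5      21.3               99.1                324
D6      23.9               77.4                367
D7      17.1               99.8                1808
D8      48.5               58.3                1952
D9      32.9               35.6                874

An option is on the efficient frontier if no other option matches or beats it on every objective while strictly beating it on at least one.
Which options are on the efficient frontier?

D1: dominated by D6 (read latency 23.9≤37.0, write latency 77.4≤89.4, cost 367≤1551).
D2: dominated by D6 (read latency 23.9≤28.5, write latency 77.4≤95.3, cost 367≤667).
D3: dominated by D6 (read latency 23.9≤37.0, write latency 77.4≤98.8, cost 367≤418).
D4: not dominated.
D5: not dominated (best cost).
D6: not dominated.
D7: not dominated (best read latency).
D8: dominated by D9 (read latency 32.9≤48.5, write latency 35.6≤58.3, cost 874≤1952).
D9: not dominated (best write latency).

D4, D5, D6, D7, D9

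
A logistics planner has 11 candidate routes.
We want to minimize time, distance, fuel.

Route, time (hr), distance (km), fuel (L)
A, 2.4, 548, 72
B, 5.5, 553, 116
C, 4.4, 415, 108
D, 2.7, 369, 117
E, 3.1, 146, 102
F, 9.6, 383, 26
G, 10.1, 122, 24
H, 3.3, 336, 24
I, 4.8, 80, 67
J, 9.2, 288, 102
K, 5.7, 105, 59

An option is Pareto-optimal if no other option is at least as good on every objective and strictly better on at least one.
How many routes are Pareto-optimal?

A: not dominated (best time).
B: dominated by A (time 2.4≤5.5, distance 548≤553, fuel 72≤116).
C: dominated by E (time 3.1≤4.4, distance 146≤415, fuel 102≤108).
D: not dominated.
E: not dominated.
F: dominated by H (time 3.3≤9.6, distance 336≤383, fuel 24≤26).
G: not dominated.
H: not dominated.
I: not dominated (best distance).
J: dominated by E (time 3.1≤9.2, distance 146≤288, fuel 102≤102).
K: not dominated.
Pareto-optimal: A, D, E, G, H, I, K → 7.

7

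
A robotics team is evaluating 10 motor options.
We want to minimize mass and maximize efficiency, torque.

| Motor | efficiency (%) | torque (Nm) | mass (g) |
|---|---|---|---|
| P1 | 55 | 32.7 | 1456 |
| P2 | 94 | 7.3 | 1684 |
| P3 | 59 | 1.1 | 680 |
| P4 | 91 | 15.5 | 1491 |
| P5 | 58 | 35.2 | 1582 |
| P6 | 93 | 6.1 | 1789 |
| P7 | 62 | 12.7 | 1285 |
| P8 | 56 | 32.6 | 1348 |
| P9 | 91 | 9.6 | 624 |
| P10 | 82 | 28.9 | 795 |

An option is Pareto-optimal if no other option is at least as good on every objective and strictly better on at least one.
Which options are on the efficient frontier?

P1, P2, P4, P5, P8, P9, P10

P1: not dominated.
P2: not dominated (best efficiency).
P3: dominated by P9 (efficiency 91≥59, torque 9.6≥1.1, mass 624≤680).
P4: not dominated.
P5: not dominated (best torque).
P6: dominated by P2 (efficiency 94≥93, torque 7.3≥6.1, mass 1684≤1789).
P7: dominated by P10 (efficiency 82≥62, torque 28.9≥12.7, mass 795≤1285).
P8: not dominated.
P9: not dominated (best mass).
P10: not dominated.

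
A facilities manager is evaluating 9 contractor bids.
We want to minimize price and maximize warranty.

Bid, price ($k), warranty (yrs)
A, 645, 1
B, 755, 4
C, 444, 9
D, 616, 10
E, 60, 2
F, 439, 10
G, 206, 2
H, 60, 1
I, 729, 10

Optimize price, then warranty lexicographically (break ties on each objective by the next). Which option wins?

E

First minimize price: best is 60, kept {E, H}.
Then maximize warranty: best is 2, kept {E}.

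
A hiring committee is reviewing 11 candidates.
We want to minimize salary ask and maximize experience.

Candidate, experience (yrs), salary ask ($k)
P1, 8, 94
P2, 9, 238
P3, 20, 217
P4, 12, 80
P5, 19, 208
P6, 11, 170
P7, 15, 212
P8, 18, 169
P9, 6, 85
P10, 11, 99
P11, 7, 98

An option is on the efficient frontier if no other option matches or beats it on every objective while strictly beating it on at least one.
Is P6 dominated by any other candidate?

Yes

P4 vs P6: experience 12≥11, salary ask 80≤170 — P4 is at least as good on every objective and strictly better on at least one, so P4 dominates P6.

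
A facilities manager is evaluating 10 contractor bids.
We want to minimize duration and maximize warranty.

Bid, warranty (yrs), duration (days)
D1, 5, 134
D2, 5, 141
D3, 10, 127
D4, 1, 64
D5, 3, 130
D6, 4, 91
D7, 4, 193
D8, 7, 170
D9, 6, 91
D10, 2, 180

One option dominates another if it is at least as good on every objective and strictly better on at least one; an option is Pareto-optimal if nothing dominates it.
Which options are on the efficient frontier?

D1: dominated by D3 (warranty 10≥5, duration 127≤134).
D2: dominated by D1 (warranty 5≥5, duration 134≤141).
D3: not dominated (best warranty).
D4: not dominated (best duration).
D5: dominated by D3 (warranty 10≥3, duration 127≤130).
D6: dominated by D9 (warranty 6≥4, duration 91≤91).
D7: dominated by D1 (warranty 5≥4, duration 134≤193).
D8: dominated by D3 (warranty 10≥7, duration 127≤170).
D9: not dominated.
D10: dominated by D1 (warranty 5≥2, duration 134≤180).

D3, D4, D9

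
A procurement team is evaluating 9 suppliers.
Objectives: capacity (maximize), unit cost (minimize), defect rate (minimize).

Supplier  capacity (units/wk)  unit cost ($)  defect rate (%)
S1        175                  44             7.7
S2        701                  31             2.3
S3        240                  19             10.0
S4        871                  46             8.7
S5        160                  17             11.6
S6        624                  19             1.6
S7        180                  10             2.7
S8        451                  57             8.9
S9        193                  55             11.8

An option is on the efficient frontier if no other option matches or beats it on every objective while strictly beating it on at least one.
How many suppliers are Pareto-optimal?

4

S1: dominated by S2 (capacity 701≥175, unit cost 31≤44, defect rate 2.3≤7.7).
S2: not dominated.
S3: dominated by S6 (capacity 624≥240, unit cost 19≤19, defect rate 1.6≤10.0).
S4: not dominated (best capacity).
S5: dominated by S7 (capacity 180≥160, unit cost 10≤17, defect rate 2.7≤11.6).
S6: not dominated (best defect rate).
S7: not dominated (best unit cost).
S8: dominated by S2 (capacity 701≥451, unit cost 31≤57, defect rate 2.3≤8.9).
S9: dominated by S2 (capacity 701≥193, unit cost 31≤55, defect rate 2.3≤11.8).
Pareto-optimal: S2, S4, S6, S7 → 4.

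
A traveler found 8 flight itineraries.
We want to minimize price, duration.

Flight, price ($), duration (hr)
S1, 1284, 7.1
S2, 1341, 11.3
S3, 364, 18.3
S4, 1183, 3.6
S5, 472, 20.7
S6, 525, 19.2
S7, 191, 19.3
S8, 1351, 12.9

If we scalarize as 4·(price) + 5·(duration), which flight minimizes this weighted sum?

S1: 4·1284 + 5·7.1 = 5171.5
S2: 4·1341 + 5·11.3 = 5420.5
S3: 4·364 + 5·18.3 = 1547.5
S4: 4·1183 + 5·3.6 = 4750.0
S5: 4·472 + 5·20.7 = 1991.5
S6: 4·525 + 5·19.2 = 2196.0
S7: 4·191 + 5·19.3 = 860.5
S8: 4·1351 + 5·12.9 = 5468.5
Lowest: S7 at 860.5.

S7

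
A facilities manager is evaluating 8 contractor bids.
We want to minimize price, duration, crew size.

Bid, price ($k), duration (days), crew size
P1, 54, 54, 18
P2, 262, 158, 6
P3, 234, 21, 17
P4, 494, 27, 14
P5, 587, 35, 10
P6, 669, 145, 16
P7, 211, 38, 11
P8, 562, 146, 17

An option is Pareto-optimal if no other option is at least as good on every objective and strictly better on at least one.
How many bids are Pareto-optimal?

P1: not dominated (best price).
P2: not dominated (best crew size).
P3: not dominated (best duration).
P4: not dominated.
P5: not dominated.
P6: dominated by P4 (price 494≤669, duration 27≤145, crew size 14≤16).
P7: not dominated.
P8: dominated by P3 (price 234≤562, duration 21≤146, crew size 17≤17).
Pareto-optimal: P1, P2, P3, P4, P5, P7 → 6.

6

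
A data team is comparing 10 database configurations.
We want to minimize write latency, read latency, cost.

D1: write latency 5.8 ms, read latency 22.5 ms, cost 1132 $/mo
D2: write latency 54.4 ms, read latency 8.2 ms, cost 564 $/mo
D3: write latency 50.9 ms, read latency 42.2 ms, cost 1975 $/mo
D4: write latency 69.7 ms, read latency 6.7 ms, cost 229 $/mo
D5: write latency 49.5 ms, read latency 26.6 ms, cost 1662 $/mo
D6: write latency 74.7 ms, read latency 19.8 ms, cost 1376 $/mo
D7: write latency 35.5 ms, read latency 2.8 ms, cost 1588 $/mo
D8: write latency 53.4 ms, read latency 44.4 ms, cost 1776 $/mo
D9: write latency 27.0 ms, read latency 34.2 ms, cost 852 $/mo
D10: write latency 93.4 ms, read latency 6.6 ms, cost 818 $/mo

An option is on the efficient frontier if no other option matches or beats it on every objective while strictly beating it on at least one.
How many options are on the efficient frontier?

D1: not dominated (best write latency).
D2: not dominated.
D3: dominated by D1 (write latency 5.8≤50.9, read latency 22.5≤42.2, cost 1132≤1975).
D4: not dominated (best cost).
D5: dominated by D1 (write latency 5.8≤49.5, read latency 22.5≤26.6, cost 1132≤1662).
D6: dominated by D2 (write latency 54.4≤74.7, read latency 8.2≤19.8, cost 564≤1376).
D7: not dominated (best read latency).
D8: dominated by D1 (write latency 5.8≤53.4, read latency 22.5≤44.4, cost 1132≤1776).
D9: not dominated.
D10: not dominated.
Pareto-optimal: D1, D2, D4, D7, D9, D10 → 6.

6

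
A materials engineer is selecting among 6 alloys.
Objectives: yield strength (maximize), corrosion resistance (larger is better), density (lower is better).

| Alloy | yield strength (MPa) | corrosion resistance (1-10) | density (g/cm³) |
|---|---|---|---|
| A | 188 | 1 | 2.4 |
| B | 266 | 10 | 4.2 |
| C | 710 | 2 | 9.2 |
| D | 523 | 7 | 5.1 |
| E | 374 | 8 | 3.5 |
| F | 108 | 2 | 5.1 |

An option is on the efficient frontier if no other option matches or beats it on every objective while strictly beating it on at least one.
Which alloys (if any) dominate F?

B: yield strength 266≥108, corrosion resistance 10≥2, density 4.2≤5.1 — dominates F.
D: yield strength 523≥108, corrosion resistance 7≥2, density 5.1≤5.1 — dominates F.
E: yield strength 374≥108, corrosion resistance 8≥2, density 3.5≤5.1 — dominates F.
Others (A, C) are each worse than F on at least one objective.

B, D, E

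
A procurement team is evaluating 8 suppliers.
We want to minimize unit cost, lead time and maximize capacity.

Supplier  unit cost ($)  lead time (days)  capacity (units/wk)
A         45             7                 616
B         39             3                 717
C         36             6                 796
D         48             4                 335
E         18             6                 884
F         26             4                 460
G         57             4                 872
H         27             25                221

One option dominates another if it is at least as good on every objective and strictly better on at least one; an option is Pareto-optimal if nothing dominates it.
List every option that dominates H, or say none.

E, F

E: unit cost 18≤27, lead time 6≤25, capacity 884≥221 — dominates H.
F: unit cost 26≤27, lead time 4≤25, capacity 460≥221 — dominates H.
Others (A, B, C, D, G) are each worse than H on at least one objective.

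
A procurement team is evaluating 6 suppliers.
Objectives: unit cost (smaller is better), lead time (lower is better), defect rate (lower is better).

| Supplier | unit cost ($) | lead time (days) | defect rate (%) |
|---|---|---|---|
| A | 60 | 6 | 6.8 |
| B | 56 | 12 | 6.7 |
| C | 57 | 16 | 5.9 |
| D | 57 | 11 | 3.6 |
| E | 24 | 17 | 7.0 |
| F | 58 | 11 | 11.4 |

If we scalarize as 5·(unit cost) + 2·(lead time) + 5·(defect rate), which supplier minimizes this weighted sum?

A: 5·60 + 2·6 + 5·6.8 = 346.0
B: 5·56 + 2·12 + 5·6.7 = 337.5
C: 5·57 + 2·16 + 5·5.9 = 346.5
D: 5·57 + 2·11 + 5·3.6 = 325.0
E: 5·24 + 2·17 + 5·7.0 = 189.0
F: 5·58 + 2·11 + 5·11.4 = 369.0
Lowest: E at 189.0.

E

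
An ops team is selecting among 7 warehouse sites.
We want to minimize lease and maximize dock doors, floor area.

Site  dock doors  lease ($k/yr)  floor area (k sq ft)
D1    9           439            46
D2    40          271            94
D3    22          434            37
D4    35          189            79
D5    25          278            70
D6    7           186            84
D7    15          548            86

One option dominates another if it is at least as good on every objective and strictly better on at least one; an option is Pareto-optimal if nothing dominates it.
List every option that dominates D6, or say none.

D1: worse on lease (439 vs 186).
D2: worse on lease (271 vs 186).
D3: worse on lease (434 vs 186).
D4: worse on lease (189 vs 186).
D5: worse on lease (278 vs 186).
D7: worse on lease (548 vs 186).
No option dominates D6.

none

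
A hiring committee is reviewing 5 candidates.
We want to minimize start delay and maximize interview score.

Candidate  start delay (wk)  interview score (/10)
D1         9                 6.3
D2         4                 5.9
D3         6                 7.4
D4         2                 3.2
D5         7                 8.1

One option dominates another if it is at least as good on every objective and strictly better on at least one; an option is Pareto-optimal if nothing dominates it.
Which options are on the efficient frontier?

D2, D3, D4, D5

D1: dominated by D3 (start delay 6≤9, interview score 7.4≥6.3).
D2: not dominated.
D3: not dominated.
D4: not dominated (best start delay).
D5: not dominated (best interview score).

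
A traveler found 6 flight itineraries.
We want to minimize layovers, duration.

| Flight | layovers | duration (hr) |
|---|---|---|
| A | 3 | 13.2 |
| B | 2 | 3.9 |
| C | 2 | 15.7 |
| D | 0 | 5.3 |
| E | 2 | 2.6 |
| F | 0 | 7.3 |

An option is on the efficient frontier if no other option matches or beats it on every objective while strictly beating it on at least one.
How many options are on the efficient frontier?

A: dominated by B (layovers 2≤3, duration 3.9≤13.2).
B: dominated by E (layovers 2≤2, duration 2.6≤3.9).
C: dominated by B (layovers 2≤2, duration 3.9≤15.7).
D: not dominated.
E: not dominated (best duration).
F: dominated by D (layovers 0≤0, duration 5.3≤7.3).
Pareto-optimal: D, E → 2.

2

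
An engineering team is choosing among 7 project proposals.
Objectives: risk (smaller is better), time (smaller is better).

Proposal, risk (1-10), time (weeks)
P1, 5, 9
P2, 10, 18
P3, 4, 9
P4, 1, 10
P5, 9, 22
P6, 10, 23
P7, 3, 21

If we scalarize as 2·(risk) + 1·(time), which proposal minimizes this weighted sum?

P4

P1: 2·5 + 1·9 = 19
P2: 2·10 + 1·18 = 38
P3: 2·4 + 1·9 = 17
P4: 2·1 + 1·10 = 12
P5: 2·9 + 1·22 = 40
P6: 2·10 + 1·23 = 43
P7: 2·3 + 1·21 = 27
Lowest: P4 at 12.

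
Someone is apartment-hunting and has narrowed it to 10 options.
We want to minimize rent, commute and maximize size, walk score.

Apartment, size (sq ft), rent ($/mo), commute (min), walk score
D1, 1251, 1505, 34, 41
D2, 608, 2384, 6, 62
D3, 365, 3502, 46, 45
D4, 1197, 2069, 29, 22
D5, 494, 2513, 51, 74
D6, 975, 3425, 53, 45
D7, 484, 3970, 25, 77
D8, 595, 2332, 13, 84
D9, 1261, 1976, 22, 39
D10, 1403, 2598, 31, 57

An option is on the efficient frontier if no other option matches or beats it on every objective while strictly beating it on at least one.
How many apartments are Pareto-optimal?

5

D1: not dominated (best rent).
D2: not dominated (best commute).
D3: dominated by D2 (size 608≥365, rent 2384≤3502, commute 6≤46, walk score 62≥45).
D4: dominated by D9 (size 1261≥1197, rent 1976≤2069, commute 22≤29, walk score 39≥22).
D5: dominated by D8 (size 595≥494, rent 2332≤2513, commute 13≤51, walk score 84≥74).
D6: dominated by D10 (size 1403≥975, rent 2598≤3425, commute 31≤53, walk score 57≥45).
D7: dominated by D8 (size 595≥484, rent 2332≤3970, commute 13≤25, walk score 84≥77).
D8: not dominated (best walk score).
D9: not dominated.
D10: not dominated (best size).
Pareto-optimal: D1, D2, D8, D9, D10 → 5.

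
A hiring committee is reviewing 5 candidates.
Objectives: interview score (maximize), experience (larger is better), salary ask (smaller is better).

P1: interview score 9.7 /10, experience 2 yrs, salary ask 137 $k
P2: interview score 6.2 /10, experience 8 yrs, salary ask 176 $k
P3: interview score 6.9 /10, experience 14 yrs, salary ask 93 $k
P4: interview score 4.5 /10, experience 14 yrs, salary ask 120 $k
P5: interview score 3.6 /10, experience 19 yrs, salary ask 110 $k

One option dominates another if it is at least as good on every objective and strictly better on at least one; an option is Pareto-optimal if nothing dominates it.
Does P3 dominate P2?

Yes

P3 vs P2: interview score 6.9≥6.2, experience 14≥8, salary ask 93≤176 — P3 is at least as good on every objective with at least one strict improvement.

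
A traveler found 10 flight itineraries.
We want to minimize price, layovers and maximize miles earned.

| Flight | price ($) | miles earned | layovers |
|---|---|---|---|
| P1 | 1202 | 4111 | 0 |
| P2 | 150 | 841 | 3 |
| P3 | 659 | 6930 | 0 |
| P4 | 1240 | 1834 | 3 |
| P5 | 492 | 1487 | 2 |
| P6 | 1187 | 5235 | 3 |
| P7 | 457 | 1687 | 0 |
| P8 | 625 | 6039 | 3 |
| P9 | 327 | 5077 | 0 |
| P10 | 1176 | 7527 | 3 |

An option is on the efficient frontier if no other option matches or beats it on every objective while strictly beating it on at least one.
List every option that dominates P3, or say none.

none

P1: worse on price (1202 vs 659).
P2: worse on miles earned (841 vs 6930).
P4: worse on price (1240 vs 659).
P5: worse on miles earned (1487 vs 6930).
P6: worse on price (1187 vs 659).
P7: worse on miles earned (1687 vs 6930).
P8: worse on miles earned (6039 vs 6930).
P9: worse on miles earned (5077 vs 6930).
P10: worse on price (1176 vs 659).
No option dominates P3.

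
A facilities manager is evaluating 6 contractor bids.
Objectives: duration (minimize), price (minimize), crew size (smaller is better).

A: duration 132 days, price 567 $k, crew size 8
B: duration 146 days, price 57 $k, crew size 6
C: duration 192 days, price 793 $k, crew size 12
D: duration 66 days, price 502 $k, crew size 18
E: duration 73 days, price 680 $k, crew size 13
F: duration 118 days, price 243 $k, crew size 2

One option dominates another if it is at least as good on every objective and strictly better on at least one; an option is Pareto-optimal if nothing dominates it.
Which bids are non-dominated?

A: dominated by F (duration 118≤132, price 243≤567, crew size 2≤8).
B: not dominated (best price).
C: dominated by A (duration 132≤192, price 567≤793, crew size 8≤12).
D: not dominated (best duration).
E: not dominated.
F: not dominated (best crew size).

B, D, E, F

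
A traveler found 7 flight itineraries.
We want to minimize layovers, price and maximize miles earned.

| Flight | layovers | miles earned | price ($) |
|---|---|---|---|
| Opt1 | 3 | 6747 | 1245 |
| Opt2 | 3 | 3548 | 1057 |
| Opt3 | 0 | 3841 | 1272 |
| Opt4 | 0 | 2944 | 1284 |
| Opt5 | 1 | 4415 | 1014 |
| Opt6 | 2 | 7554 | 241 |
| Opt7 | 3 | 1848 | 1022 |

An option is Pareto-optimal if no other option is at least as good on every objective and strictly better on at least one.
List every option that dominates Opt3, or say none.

Opt1: worse on layovers (3 vs 0).
Opt2: worse on layovers (3 vs 0).
Opt4: worse on miles earned (2944 vs 3841).
Opt5: worse on layovers (1 vs 0).
Opt6: worse on layovers (2 vs 0).
Opt7: worse on layovers (3 vs 0).
No option dominates Opt3.

none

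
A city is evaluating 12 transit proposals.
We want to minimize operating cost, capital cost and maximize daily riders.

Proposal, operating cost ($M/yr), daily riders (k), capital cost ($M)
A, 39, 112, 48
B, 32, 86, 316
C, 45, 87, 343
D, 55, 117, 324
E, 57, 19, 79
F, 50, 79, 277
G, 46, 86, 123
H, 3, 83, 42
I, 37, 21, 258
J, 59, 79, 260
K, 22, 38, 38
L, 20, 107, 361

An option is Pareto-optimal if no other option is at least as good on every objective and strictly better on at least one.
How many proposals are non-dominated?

6

A: not dominated.
B: not dominated.
C: dominated by A (operating cost 39≤45, daily riders 112≥87, capital cost 48≤343).
D: not dominated (best daily riders).
E: dominated by A (operating cost 39≤57, daily riders 112≥19, capital cost 48≤79).
F: dominated by A (operating cost 39≤50, daily riders 112≥79, capital cost 48≤277).
G: dominated by A (operating cost 39≤46, daily riders 112≥86, capital cost 48≤123).
H: not dominated (best operating cost).
I: dominated by H (operating cost 3≤37, daily riders 83≥21, capital cost 42≤258).
J: dominated by A (operating cost 39≤59, daily riders 112≥79, capital cost 48≤260).
K: not dominated (best capital cost).
L: not dominated.
Pareto-optimal: A, B, D, H, K, L → 6.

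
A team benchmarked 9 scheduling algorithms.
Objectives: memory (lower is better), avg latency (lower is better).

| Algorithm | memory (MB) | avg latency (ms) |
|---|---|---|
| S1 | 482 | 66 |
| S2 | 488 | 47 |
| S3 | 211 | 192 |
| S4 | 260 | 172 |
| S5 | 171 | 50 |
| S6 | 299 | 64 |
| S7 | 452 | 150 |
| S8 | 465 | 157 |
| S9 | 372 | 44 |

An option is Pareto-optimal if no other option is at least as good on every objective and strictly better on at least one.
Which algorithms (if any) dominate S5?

none

S1: worse on memory (482 vs 171).
S2: worse on memory (488 vs 171).
S3: worse on memory (211 vs 171).
S4: worse on memory (260 vs 171).
S6: worse on memory (299 vs 171).
S7: worse on memory (452 vs 171).
S8: worse on memory (465 vs 171).
S9: worse on memory (372 vs 171).
No option dominates S5.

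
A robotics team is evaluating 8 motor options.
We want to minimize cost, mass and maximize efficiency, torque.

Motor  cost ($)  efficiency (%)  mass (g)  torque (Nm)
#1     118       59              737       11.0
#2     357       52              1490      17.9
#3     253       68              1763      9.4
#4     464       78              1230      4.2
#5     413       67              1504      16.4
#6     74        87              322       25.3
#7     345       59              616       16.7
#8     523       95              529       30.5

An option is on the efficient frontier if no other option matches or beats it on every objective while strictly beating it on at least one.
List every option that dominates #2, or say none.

#6: cost 74≤357, efficiency 87≥52, mass 322≤1490, torque 25.3≥17.9 — dominates #2.
Others (#1, #3, #4, #5, #7, #8) are each worse than #2 on at least one objective.

#6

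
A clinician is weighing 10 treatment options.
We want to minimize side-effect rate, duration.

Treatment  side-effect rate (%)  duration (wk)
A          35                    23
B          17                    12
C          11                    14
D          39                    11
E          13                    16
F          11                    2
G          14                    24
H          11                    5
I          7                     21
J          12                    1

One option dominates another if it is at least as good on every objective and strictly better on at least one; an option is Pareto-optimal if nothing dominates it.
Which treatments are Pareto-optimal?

A: dominated by B (side-effect rate 17≤35, duration 12≤23).
B: dominated by F (side-effect rate 11≤17, duration 2≤12).
C: dominated by F (side-effect rate 11≤11, duration 2≤14).
D: dominated by F (side-effect rate 11≤39, duration 2≤11).
E: dominated by C (side-effect rate 11≤13, duration 14≤16).
F: not dominated.
G: dominated by C (side-effect rate 11≤14, duration 14≤24).
H: dominated by F (side-effect rate 11≤11, duration 2≤5).
I: not dominated (best side-effect rate).
J: not dominated (best duration).

F, I, J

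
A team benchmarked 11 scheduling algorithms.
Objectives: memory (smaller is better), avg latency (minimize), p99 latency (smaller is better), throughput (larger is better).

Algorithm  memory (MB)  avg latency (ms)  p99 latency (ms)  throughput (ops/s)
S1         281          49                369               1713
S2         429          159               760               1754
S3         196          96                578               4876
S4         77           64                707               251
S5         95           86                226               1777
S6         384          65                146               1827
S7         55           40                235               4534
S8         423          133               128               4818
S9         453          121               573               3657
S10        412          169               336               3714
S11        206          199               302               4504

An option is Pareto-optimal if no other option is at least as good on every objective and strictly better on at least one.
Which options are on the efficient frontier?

S3, S5, S6, S7, S8

S1: dominated by S7 (memory 55≤281, avg latency 40≤49, p99 latency 235≤369, throughput 4534≥1713).
S2: dominated by S3 (memory 196≤429, avg latency 96≤159, p99 latency 578≤760, throughput 4876≥1754).
S3: not dominated (best throughput).
S4: dominated by S7 (memory 55≤77, avg latency 40≤64, p99 latency 235≤707, throughput 4534≥251).
S5: not dominated.
S6: not dominated.
S7: not dominated (best memory).
S8: not dominated (best p99 latency).
S9: dominated by S7 (memory 55≤453, avg latency 40≤121, p99 latency 235≤573, throughput 4534≥3657).
S10: dominated by S7 (memory 55≤412, avg latency 40≤169, p99 latency 235≤336, throughput 4534≥3714).
S11: dominated by S7 (memory 55≤206, avg latency 40≤199, p99 latency 235≤302, throughput 4534≥4504).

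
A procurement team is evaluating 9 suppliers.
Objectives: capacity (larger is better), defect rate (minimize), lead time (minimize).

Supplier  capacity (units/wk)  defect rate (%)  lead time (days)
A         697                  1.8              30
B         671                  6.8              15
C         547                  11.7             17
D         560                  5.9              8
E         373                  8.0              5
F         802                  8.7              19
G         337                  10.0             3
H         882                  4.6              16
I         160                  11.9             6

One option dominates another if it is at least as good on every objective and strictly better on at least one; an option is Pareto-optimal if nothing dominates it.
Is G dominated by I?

No

I vs G: I is worse on capacity (160 vs 337), so it does not dominate G.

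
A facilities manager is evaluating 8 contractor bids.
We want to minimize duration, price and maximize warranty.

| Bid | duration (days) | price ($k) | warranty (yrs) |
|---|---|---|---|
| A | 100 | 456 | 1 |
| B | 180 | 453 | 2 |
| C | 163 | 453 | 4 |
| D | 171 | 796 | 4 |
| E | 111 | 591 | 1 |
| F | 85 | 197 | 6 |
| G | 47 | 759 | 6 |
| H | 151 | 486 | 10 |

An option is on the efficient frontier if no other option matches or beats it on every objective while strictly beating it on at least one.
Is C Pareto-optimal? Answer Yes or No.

No

F vs C: duration 85≤163, price 197≤453, warranty 6≥4 — F is at least as good on every objective and strictly better on at least one, so F dominates C.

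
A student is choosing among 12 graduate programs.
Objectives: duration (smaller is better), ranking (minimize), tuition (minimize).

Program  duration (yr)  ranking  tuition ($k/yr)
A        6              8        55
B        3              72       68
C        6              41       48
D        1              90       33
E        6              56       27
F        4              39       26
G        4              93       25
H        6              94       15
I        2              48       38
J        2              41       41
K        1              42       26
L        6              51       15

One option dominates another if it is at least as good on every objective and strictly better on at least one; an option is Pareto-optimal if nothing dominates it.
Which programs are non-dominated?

A: not dominated (best ranking).
B: dominated by I (duration 2≤3, ranking 48≤72, tuition 38≤68).
C: dominated by F (duration 4≤6, ranking 39≤41, tuition 26≤48).
D: dominated by K (duration 1≤1, ranking 42≤90, tuition 26≤33).
E: dominated by F (duration 4≤6, ranking 39≤56, tuition 26≤27).
F: not dominated.
G: not dominated.
H: dominated by L (duration 6≤6, ranking 51≤94, tuition 15≤15).
I: dominated by K (duration 1≤2, ranking 42≤48, tuition 26≤38).
J: not dominated.
K: not dominated.
L: not dominated.

A, F, G, J, K, L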